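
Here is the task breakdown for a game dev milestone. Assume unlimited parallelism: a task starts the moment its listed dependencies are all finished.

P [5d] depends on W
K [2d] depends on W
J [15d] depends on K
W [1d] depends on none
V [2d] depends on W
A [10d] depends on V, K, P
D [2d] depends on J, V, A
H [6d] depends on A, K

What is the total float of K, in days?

W→P→A→H = 1+5+10+6 = 22 sets the makespan at 22 days.
Longest path through K: 20 days (earliest finish 3, latest finish 5).
Slack of K = 3 − 1 = 2 days.

2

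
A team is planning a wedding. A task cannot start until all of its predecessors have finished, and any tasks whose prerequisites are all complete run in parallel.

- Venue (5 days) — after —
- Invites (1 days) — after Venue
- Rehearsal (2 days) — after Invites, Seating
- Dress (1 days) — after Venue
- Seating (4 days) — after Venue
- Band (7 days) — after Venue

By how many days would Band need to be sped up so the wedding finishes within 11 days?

1

Current finish: 12 days; target: 11.
Band is on every critical path, so each day cut from Band cuts the finish by one (this holds down to a finish of 11).
Need 12 − 11 = 1 day off Band → Band becomes 6 days, finish becomes 11.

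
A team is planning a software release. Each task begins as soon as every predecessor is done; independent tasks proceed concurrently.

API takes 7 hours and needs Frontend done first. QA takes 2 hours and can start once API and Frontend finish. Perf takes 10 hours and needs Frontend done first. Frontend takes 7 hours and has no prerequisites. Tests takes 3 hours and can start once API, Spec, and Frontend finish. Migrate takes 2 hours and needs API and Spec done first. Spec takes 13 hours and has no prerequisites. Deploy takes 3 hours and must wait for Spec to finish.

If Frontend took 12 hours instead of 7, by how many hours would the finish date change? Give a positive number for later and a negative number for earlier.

5

The binding path is Frontend→API→Tests = 7+7+3 = 17; finish at 17 hours.
Frontend is on the critical path; changing it to 12 makes that path 22 hours.
No other chain overtakes it, so the finish is 22 hours.
Change in finish: 22 − 17 = +5 hours.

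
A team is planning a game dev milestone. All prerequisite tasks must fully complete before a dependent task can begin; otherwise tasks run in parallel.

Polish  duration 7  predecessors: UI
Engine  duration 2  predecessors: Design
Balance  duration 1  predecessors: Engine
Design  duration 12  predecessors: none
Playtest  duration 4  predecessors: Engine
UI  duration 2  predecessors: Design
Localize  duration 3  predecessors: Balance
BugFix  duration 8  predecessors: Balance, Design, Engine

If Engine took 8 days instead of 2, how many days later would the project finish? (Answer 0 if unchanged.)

6

As given, the longest chain is Design→Engine→Balance→BugFix = 12+2+1+8 = 23, so the finish is 23 days.
Engine is on the critical path; changing it to 8 makes that path 29 days.
That remains the longest chain; total 29 days.
Change in finish: 29 − 23 = +6 days.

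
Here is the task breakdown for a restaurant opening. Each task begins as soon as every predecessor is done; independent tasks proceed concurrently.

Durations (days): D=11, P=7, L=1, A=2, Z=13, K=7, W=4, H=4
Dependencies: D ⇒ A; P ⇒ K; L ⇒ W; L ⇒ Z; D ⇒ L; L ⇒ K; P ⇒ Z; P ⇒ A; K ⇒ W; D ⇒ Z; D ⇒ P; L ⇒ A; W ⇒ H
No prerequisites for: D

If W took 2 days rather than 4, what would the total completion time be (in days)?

31

Actual critical path: D→P→K→W→H = 11+7+7+4+4 = 33 ⇒ 33 days.
W lies on that path, so at 2 days the path becomes 31 days.
The binding chain switches to D→P→Z = 11+7+13 = 31; finish 31 days.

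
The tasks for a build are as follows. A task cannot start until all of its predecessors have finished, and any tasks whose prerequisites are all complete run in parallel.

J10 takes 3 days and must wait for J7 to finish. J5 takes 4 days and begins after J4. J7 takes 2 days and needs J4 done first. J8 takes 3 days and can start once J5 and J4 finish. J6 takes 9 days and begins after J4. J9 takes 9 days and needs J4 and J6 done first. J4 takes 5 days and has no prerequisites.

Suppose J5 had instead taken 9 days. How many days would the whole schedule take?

Actual critical path: J4→J6→J9 = 5+9+9 = 23 ⇒ 23 days.
J5 has 11 days of float (longest path through it is 12).
The critical path is still J4→J6→J9; finish is now 23 days.

23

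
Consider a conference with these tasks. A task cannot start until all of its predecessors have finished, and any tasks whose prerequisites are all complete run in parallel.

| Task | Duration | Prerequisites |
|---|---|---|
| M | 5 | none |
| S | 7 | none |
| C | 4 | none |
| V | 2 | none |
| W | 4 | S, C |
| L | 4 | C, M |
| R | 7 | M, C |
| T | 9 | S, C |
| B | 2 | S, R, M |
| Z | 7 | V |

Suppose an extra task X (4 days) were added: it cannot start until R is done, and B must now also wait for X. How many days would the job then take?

18

Originally the job takes 16 days.
With X inserted, B now waits for max(S, R, M, X).
New critical path: M→R→X→B = 5+7+4+2 = 18 ⇒ 18 days.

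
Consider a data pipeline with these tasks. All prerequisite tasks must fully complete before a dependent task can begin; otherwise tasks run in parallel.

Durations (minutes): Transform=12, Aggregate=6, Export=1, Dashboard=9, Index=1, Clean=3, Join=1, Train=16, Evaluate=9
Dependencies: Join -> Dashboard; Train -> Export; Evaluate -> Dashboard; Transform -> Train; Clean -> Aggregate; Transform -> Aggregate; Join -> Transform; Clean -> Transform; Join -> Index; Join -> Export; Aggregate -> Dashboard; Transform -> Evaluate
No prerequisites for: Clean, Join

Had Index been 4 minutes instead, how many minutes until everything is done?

As given, the longest chain is Clean→Transform→Evaluate→Dashboard = 3+12+9+9 = 33, so the finish is 33 minutes.
Index has 31 minutes of float (longest path through it is 2).
The critical path is still Clean→Transform→Evaluate→Dashboard; finish is now 33 minutes.

33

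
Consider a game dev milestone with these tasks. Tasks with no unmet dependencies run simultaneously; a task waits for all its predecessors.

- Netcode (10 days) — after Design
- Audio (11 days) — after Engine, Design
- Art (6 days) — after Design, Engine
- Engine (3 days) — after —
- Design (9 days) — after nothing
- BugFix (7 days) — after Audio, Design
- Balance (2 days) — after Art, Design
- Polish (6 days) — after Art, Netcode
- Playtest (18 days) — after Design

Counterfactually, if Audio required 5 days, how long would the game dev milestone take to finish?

Baseline: Design→Audio→BugFix = 9+11+7 = 27 → 27 days.
Audio lies on that path, so at 5 days the path becomes 21 days.
The binding chain switches to Design→Playtest = 9+18 = 27; finish 27 days.

27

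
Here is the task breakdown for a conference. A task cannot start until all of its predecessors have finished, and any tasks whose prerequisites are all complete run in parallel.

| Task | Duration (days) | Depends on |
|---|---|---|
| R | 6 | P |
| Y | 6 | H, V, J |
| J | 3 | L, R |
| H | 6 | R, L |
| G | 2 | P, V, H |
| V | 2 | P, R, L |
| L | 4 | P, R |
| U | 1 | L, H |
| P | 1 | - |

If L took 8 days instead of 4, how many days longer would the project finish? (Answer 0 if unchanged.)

4

Actual critical path: P→R→L→H→Y = 1+6+4+6+6 = 23 ⇒ 23 days.
L lies on that path, so at 8 days the path becomes 27 days.
No other chain overtakes it, so the finish is 27 days.
Change in finish: 27 − 23 = +4 days.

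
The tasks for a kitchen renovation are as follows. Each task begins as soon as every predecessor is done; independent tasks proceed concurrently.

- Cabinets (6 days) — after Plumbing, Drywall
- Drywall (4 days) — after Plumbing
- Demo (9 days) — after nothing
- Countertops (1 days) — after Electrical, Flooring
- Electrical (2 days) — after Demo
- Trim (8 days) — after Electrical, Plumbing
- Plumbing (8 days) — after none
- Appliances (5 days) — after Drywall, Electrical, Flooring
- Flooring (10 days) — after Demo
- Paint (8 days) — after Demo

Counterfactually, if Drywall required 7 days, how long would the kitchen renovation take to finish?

24

Actual critical path: Demo→Flooring→Appliances = 9+10+5 = 24 ⇒ 24 days.
The longest path through Drywall is only 18 days, so Drywall has float 6.
No other chain overtakes it, so the finish is 24 days.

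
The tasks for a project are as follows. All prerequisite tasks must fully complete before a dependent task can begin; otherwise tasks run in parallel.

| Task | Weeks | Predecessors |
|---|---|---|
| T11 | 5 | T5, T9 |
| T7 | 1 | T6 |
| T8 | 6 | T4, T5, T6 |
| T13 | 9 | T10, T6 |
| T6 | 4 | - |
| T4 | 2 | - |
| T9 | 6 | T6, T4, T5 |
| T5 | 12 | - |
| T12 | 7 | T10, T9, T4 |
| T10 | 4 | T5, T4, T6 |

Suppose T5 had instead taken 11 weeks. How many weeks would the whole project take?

24

Critical path before the change: T5→T9→T12 = 12+6+7 = 25 giving 25 weeks.
Since T5 is critical, the -1 change carries straight to that chain (now 24 weeks).
No other chain overtakes it, so the finish is 24 weeks.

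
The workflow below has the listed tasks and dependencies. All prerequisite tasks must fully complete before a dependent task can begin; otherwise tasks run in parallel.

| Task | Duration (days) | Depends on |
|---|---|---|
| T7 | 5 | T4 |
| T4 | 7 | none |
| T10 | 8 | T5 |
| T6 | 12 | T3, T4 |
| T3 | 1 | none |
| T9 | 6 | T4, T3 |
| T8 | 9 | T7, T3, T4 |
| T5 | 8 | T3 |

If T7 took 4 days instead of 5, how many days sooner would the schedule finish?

Baseline: T4→T7→T8 = 7+5+9 = 21 → 21 days.
T7 is on the critical path; changing it to 4 makes that path 20 days.
That remains the longest chain; total 20 days.
Change in finish: 20 − 21 = -1 days.

1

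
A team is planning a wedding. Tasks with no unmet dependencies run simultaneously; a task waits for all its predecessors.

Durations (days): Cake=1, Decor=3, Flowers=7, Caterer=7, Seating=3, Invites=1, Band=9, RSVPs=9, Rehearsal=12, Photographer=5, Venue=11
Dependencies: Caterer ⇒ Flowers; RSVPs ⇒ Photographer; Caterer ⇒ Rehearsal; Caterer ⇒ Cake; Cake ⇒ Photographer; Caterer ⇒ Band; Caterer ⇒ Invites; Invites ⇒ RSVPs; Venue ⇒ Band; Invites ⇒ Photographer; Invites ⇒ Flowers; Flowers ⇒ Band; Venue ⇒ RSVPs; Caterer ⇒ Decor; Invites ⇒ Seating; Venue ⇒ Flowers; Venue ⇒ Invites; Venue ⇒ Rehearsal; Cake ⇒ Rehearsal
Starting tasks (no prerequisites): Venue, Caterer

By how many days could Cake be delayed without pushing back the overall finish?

Critical path: Venue→Invites→Flowers→Band = 11+1+7+9 = 28, so the finish is 28 days.
Longest path through Cake: 20 days (earliest finish 8, latest finish 16).
Slack of Cake = 15 − 7 = 8 days.

8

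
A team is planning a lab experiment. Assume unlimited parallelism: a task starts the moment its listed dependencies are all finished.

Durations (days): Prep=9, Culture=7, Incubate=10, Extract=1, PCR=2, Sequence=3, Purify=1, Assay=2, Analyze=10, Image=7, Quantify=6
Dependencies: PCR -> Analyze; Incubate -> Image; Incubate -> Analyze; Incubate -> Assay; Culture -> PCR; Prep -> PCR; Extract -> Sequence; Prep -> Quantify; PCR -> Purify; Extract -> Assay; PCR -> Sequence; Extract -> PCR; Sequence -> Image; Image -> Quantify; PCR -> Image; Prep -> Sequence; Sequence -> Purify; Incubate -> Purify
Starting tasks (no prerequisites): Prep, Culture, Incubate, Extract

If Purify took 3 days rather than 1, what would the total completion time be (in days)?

The binding path is Prep→PCR→Sequence→Image→Quantify = 9+2+3+7+6 = 27; finish at 27 days.
Purify is off the critical path — its longest chain is 15 days, giving 12 of slack.
No other chain overtakes it, so the finish is 27 days.

27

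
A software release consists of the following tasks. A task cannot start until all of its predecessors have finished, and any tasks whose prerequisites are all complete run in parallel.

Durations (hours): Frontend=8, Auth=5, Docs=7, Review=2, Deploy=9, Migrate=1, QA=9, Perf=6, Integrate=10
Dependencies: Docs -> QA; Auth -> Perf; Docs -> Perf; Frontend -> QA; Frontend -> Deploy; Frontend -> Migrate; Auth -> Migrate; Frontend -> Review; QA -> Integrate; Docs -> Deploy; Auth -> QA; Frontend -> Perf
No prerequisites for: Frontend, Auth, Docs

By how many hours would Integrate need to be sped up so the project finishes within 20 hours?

Current finish: 27 hours; target: 20.
Integrate is on every critical path, so each hour cut from Integrate cuts the finish by one (this holds down to a finish of 18).
Need 27 − 20 = 7 hours off Integrate → Integrate becomes 3 hours, finish becomes 20.

7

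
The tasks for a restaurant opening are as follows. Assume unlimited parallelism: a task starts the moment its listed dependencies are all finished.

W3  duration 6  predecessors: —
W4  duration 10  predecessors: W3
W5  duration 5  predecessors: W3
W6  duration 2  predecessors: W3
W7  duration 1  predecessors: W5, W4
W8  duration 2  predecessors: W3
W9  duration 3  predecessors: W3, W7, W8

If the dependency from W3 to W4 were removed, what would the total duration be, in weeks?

Before: longest chain W3→W4→W7→W9 = 6+10+1+3 = 20, finish 20.
Without W3→W4, W4's earliest start moves from 6 to 0.
After: W3→W5→W7→W9 = 6+5+1+3 = 15 → 15 weeks.

15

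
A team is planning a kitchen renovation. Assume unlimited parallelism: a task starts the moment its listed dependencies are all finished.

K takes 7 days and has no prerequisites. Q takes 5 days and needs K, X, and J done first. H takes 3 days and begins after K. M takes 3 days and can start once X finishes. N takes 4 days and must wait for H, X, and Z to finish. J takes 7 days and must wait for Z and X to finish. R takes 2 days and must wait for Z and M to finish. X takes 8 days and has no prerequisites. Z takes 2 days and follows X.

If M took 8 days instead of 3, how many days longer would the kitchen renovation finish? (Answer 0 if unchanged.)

Actual critical path: X→Z→J→Q = 8+2+7+5 = 22 ⇒ 22 days.
The longest path through M is only 13 days, so M has float 9.
No other chain overtakes it, so the finish is 22 days.
Change in finish: 22 − 22 = +0 days.

0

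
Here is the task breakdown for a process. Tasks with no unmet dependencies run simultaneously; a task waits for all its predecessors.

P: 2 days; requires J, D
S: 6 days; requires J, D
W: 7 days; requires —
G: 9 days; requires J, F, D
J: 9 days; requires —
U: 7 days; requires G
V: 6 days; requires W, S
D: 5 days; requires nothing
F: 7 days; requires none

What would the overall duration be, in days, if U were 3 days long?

21

Actual critical path: J→G→U = 9+9+7 = 25 ⇒ 25 days.
U lies on that path, so at 3 days the path becomes 21 days.
That remains the longest chain; total 21 days.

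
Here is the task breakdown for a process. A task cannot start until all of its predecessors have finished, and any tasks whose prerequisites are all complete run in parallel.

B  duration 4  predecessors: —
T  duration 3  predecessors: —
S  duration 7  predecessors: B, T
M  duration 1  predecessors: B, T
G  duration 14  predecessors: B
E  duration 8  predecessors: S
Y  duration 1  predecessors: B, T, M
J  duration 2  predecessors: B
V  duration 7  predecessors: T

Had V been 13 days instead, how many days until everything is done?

19

Actual critical path: B→S→E = 4+7+8 = 19 ⇒ 19 days.
V is off the critical path — its longest chain is 10 days, giving 9 of slack.
The critical path is still B→S→E; finish is now 19 days.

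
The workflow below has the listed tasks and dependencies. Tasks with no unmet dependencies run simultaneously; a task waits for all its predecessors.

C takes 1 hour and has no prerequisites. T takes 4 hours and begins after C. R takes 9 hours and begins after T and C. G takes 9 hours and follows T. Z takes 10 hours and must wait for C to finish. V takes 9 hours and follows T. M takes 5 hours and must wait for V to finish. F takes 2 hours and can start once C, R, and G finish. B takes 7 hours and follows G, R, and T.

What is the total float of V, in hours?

C→T→R→B = 1+4+9+7 = 21 sets the makespan at 21 hours.
The longest chain containing V totals 19 hours.
So V can slip 16 − 14 = 2 hours.

2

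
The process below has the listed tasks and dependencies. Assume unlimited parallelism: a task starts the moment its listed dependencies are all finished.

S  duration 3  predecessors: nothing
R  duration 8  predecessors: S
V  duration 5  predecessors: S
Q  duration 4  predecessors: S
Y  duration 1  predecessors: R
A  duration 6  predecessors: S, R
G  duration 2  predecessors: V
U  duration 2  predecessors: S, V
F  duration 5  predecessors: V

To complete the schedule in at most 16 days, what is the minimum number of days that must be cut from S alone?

1

Current finish: 17 days; target: 16.
S is on every critical path, so each day cut from S cuts the finish by one (this holds down to a finish of 15).
Need 17 − 16 = 1 day off S → S becomes 2 days, finish becomes 16.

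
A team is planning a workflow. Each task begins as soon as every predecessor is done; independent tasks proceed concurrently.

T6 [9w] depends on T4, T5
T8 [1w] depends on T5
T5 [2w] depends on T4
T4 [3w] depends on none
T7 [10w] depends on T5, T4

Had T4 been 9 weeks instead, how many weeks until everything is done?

The binding path is T4→T5→T7 = 3+2+10 = 15; finish at 15 weeks.
Since T4 is critical, the +6 change carries straight to that chain (now 21 weeks).
The critical path is still T4→T5→T7; finish is now 21 weeks.

21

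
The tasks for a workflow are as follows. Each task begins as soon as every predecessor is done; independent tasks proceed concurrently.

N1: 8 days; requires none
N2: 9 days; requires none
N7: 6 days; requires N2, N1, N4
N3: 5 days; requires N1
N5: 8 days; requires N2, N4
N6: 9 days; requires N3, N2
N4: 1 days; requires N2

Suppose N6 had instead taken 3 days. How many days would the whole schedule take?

18

Baseline: N1→N3→N6 = 8+5+9 = 22 → 22 days.
N6 lies on that path, so at 3 days the path becomes 16 days.
New critical path: N2→N4→N5 = 9+1+8 = 18 ⇒ 18 days.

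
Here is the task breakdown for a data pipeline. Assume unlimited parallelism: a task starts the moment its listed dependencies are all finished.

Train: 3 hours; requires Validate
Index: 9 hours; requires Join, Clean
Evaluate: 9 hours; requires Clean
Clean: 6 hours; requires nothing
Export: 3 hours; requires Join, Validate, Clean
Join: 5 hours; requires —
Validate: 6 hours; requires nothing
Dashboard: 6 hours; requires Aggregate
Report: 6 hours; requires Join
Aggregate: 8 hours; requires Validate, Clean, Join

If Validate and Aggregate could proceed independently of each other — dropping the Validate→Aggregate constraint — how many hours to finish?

20

Before: longest chain Clean→Aggregate→Dashboard = 6+8+6 = 20, finish 20.
Dropping Validate→Aggregate doesn't change Aggregate's earliest start (6); another predecessor still binds.
The longest chain is now Clean→Aggregate→Dashboard = 6+8+6 = 20, so the job takes 20 hours.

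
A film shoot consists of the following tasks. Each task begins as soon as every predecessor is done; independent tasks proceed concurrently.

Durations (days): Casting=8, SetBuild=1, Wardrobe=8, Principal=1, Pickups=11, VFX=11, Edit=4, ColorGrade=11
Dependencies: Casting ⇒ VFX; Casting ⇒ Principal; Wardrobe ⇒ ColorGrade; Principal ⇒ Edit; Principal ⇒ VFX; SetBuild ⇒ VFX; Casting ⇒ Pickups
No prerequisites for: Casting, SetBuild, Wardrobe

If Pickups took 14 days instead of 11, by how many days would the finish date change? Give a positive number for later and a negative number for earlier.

2

Critical path before the change: Casting→Principal→VFX = 8+1+11 = 20 giving 20 days.
The longest path through Pickups is only 19 days, so Pickups has float 1.
Now Casting→Pickups = 8+14 = 22 is longest, so the finish becomes 22 days.
Change in finish: 22 − 20 = +2 days.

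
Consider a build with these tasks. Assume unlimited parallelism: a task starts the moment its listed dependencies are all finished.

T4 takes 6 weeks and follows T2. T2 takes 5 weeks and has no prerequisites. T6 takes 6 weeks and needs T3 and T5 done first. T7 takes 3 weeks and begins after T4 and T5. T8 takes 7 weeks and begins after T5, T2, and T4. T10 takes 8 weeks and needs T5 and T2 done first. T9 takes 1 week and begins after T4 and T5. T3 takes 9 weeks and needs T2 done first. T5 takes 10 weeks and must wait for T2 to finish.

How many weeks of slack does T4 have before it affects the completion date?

Critical path: T2→T5→T10 = 5+10+8 = 23, so the finish is 23 weeks.
Longest path through T4: 18 weeks (earliest finish 11, latest finish 16).
So T4 can slip 16 − 11 = 5 weeks.

5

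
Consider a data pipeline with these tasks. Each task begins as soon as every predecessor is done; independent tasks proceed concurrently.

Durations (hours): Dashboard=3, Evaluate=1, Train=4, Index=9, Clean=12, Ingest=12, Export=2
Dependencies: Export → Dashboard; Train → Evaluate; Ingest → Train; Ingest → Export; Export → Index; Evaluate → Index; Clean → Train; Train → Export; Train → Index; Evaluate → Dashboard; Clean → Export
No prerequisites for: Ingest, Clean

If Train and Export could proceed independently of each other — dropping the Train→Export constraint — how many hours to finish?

Before: longest chain Ingest→Train→Export→Index = 12+4+2+9 = 27, finish 27.
Without Train→Export, Export's earliest start moves from 16 to 12.
After: Ingest→Train→Evaluate→Index = 12+4+1+9 = 26 → 26 hours.

26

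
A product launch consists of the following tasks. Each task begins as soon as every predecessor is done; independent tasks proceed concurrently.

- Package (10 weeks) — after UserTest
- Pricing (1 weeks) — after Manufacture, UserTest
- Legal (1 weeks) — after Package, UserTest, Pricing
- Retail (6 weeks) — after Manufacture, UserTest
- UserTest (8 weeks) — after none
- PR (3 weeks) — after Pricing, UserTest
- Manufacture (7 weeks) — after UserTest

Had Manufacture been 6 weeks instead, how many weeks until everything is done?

20

Actual critical path: UserTest→Manufacture→Retail = 8+7+6 = 21 ⇒ 21 weeks.
Manufacture lies on that path, so at 6 weeks the path becomes 20 weeks.
No other chain overtakes it, so the finish is 20 weeks.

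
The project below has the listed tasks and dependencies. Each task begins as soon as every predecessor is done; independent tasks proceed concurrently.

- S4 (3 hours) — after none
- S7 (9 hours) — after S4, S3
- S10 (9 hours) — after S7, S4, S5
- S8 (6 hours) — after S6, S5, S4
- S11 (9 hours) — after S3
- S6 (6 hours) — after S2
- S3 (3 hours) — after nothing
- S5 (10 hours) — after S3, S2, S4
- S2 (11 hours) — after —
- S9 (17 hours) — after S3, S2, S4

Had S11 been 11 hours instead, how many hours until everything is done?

30

As given, the longest chain is S2→S5→S10 = 11+10+9 = 30, so the finish is 30 hours.
The longest path through S11 is only 12 hours, so S11 has float 18.
No other chain overtakes it, so the finish is 30 hours.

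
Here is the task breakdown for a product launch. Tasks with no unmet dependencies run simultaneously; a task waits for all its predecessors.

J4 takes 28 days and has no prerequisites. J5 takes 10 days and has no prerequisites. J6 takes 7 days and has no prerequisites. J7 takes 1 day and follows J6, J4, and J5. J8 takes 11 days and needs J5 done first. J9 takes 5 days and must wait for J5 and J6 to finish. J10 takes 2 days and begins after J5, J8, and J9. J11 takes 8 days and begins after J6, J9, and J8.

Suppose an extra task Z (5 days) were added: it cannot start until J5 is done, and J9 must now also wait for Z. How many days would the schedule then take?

29

Originally the schedule takes 29 days.
With Z inserted, J9 now waits for max(J5, J6, Z).
New critical path: J4→J7 = 28+1 = 29 ⇒ 29 days.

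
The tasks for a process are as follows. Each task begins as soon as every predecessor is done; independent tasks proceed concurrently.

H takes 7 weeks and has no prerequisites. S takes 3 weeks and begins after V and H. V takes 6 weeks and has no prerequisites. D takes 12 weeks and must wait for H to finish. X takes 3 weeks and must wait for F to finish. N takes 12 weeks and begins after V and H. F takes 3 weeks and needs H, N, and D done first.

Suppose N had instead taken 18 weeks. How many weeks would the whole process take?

31

Critical path before the change: H→N→F→X = 7+12+3+3 = 25 giving 25 weeks.
N is on the critical path; changing it to 18 makes that path 31 weeks.
The critical path is still H→N→F→X; finish is now 31 weeks.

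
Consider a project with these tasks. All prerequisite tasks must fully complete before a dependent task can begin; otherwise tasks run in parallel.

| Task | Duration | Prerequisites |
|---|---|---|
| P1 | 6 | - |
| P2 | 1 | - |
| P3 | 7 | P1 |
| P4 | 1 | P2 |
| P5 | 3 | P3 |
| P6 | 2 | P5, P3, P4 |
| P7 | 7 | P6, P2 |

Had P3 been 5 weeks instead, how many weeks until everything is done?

As given, the longest chain is P1→P3→P5→P6→P7 = 6+7+3+2+7 = 25, so the finish is 25 weeks.
P3 lies on that path, so at 5 weeks the path becomes 23 weeks.
No other chain overtakes it, so the finish is 23 weeks.

23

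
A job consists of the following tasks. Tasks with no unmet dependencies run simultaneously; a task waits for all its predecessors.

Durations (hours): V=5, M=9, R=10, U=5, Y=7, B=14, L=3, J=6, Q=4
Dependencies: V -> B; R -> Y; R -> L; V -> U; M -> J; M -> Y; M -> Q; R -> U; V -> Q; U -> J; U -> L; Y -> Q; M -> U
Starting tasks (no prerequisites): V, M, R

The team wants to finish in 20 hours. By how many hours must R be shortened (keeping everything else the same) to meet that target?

1

Current finish: 21 hours; target: 20.
R is on every critical path, so each hour cut from R cuts the finish by one (this holds down to a finish of 20).
Need 21 − 20 = 1 hour off R → R becomes 9 hours, finish becomes 20.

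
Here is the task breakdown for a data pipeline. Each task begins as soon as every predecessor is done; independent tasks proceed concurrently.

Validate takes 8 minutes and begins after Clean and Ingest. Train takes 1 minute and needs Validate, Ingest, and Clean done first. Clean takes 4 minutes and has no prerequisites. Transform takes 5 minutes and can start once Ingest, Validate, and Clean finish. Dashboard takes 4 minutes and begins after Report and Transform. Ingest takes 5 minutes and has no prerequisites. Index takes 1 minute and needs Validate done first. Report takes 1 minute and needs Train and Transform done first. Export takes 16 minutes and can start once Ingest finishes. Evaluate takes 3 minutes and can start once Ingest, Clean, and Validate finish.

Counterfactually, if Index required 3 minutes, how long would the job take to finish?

23

Baseline: Ingest→Validate→Transform→Report→Dashboard = 5+8+5+1+4 = 23 → 23 minutes.
Index is off the critical path — its longest chain is 14 minutes, giving 9 of slack.
The critical path is still Ingest→Validate→Transform→Report→Dashboard; finish is now 23 minutes.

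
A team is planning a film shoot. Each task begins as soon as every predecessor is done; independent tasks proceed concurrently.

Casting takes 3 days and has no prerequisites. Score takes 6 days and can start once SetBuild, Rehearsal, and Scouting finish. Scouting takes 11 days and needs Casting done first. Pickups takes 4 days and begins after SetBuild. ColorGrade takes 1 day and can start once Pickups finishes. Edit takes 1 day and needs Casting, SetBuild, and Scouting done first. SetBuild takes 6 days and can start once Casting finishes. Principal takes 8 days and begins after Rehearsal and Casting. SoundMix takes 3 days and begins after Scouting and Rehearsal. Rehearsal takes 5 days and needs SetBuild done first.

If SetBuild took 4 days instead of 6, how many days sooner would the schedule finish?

Critical path before the change: Casting→SetBuild→Rehearsal→Principal = 3+6+5+8 = 22 giving 22 days.
SetBuild lies on that path, so at 4 days the path becomes 20 days.
New critical path: Casting→Scouting→Score = 3+11+6 = 20 ⇒ 20 days.
Change in finish: 20 − 22 = -2 days.

2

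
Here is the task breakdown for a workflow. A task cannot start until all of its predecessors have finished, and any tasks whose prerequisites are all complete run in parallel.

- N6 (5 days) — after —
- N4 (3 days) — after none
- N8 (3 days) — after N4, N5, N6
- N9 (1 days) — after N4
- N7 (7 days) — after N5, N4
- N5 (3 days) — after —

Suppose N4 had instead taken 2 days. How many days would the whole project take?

The binding path is N4→N7 = 3+7 = 10; finish at 10 days.
N4 is on the critical path; changing it to 2 makes that path 9 days.
Now N5→N7 = 3+7 = 10 is longest, so the finish becomes 10 days.

10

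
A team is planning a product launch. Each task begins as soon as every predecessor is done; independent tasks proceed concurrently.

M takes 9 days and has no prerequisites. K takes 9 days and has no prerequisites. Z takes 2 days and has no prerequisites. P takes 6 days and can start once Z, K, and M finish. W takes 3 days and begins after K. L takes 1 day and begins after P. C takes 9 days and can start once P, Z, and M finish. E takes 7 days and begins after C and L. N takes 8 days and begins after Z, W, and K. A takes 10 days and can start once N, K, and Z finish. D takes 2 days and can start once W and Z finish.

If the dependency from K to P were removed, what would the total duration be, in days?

31

With the dependency in place, M→P→C→E = 9+6+9+7 = 31 sets the finish at 31 days.
Dropping K→P doesn't change P's earliest start (9); another predecessor still binds.
New critical path: M→P→C→E = 9+6+9+7 = 31 ⇒ 31 days.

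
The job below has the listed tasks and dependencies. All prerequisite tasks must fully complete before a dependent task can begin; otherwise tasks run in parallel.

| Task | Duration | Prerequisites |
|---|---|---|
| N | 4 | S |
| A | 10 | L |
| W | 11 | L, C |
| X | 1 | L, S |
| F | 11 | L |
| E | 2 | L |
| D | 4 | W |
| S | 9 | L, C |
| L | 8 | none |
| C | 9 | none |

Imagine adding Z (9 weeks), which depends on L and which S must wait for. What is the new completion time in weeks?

Originally the job takes 24 weeks.
With Z inserted, S now waits for max(L, C, Z).
New critical path: L→Z→S→N = 8+9+9+4 = 30 ⇒ 30 weeks.

30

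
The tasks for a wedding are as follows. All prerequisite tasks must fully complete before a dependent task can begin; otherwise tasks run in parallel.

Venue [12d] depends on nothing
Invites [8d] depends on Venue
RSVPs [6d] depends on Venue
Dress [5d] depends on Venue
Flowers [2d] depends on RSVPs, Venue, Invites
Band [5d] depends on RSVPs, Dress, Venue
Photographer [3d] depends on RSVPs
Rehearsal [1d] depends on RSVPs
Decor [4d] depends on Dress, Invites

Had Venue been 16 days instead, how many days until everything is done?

28

The binding path is Venue→Invites→Decor = 12+8+4 = 24; finish at 24 days.
Venue lies on that path, so at 16 days the path becomes 28 days.
That remains the longest chain; total 28 days.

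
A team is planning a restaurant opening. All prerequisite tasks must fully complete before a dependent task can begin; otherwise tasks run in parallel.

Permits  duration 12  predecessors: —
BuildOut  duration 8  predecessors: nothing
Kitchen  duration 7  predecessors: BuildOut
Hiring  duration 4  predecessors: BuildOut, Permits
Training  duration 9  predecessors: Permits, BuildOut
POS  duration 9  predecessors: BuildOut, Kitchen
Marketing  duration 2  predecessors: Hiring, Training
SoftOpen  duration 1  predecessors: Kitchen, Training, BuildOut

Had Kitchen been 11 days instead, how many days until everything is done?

Actual critical path: BuildOut→Kitchen→POS = 8+7+9 = 24 ⇒ 24 days.
Kitchen lies on that path, so at 11 days the path becomes 28 days.
No other chain overtakes it, so the finish is 28 days.

28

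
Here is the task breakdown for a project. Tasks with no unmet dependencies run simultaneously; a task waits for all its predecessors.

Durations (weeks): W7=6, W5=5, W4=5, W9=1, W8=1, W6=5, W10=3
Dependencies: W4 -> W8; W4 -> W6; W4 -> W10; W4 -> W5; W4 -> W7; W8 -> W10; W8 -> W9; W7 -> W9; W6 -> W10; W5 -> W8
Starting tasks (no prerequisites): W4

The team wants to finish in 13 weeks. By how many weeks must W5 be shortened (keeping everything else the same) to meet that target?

1

Current finish: 14 weeks; target: 13.
W5 is on every critical path, so each week cut from W5 cuts the finish by one (this holds down to a finish of 13).
Need 14 − 13 = 1 week off W5 → W5 becomes 4 weeks, finish becomes 13.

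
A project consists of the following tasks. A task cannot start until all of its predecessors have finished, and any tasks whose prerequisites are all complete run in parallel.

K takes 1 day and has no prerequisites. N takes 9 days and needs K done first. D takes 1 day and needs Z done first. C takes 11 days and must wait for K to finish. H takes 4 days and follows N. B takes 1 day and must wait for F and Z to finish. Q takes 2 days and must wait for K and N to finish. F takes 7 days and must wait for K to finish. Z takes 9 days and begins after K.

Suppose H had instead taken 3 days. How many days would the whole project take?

Actual critical path: K→N→H = 1+9+4 = 14 ⇒ 14 days.
Since H is critical, the -1 change carries straight to that chain (now 13 days).
That remains the longest chain; total 13 days.

13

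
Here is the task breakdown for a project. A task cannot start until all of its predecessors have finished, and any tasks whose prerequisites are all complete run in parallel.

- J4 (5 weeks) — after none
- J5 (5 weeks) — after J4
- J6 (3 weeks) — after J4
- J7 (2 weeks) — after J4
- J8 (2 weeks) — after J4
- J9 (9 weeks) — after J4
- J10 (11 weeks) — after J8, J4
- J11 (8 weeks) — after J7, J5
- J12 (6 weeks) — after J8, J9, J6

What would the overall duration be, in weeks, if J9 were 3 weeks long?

18

The binding path is J4→J9→J12 = 5+9+6 = 20; finish at 20 weeks.
J9 lies on that path, so at 3 weeks the path becomes 14 weeks.
New critical path: J4→J5→J11 = 5+5+8 = 18 ⇒ 18 weeks.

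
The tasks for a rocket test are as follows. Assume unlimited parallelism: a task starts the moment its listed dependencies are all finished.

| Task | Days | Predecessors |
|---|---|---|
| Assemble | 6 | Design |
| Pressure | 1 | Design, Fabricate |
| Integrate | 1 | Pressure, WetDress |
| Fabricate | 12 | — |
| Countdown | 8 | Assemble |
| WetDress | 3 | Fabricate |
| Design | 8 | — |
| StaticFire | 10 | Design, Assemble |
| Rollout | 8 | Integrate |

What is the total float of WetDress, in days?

Critical path: Design→Assemble→StaticFire = 8+6+10 = 24, so the finish is 24 days.
WetDress finishes as early as 15 and must finish by 15.
Float = 24 − 24 = 0.

0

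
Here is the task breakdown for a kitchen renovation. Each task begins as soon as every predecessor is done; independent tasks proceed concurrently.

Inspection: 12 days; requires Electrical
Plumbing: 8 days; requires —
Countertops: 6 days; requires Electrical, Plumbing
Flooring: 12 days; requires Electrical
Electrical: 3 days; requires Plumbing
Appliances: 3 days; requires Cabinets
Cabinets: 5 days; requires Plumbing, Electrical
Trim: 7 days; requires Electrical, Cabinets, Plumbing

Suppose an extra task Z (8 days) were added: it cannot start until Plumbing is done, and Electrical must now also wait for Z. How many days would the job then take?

Originally the job takes 23 days.
With Z inserted, Electrical now waits for max(Plumbing, Z).
New critical path: Plumbing→Z→Electrical→Flooring = 8+8+3+12 = 31 ⇒ 31 days.

31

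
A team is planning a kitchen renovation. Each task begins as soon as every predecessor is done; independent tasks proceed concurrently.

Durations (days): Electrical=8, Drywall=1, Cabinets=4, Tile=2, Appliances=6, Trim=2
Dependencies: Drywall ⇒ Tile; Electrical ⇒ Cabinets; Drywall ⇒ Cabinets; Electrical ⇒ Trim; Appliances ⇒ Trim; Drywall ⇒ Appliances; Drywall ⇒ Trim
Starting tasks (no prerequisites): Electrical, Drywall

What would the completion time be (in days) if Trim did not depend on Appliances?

Before: longest chain Electrical→Cabinets = 8+4 = 12, finish 12.
Dropping Appliances→Trim doesn't change Trim's earliest start (8); another predecessor still binds.
The longest chain is now Electrical→Cabinets = 8+4 = 12, so the job takes 12 days.

12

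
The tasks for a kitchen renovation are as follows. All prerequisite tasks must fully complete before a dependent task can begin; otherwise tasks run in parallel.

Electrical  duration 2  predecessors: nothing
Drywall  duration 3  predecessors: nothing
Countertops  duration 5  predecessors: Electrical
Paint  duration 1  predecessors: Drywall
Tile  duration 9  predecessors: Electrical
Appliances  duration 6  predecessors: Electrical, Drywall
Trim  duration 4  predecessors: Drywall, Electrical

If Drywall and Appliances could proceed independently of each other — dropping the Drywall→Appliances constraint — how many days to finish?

11

Original critical path: Electrical→Tile = 2+9 = 11 ⇒ 11 days.
Without Drywall→Appliances, Appliances's earliest start moves from 3 to 2.
New critical path: Electrical→Tile = 2+9 = 11 ⇒ 11 days.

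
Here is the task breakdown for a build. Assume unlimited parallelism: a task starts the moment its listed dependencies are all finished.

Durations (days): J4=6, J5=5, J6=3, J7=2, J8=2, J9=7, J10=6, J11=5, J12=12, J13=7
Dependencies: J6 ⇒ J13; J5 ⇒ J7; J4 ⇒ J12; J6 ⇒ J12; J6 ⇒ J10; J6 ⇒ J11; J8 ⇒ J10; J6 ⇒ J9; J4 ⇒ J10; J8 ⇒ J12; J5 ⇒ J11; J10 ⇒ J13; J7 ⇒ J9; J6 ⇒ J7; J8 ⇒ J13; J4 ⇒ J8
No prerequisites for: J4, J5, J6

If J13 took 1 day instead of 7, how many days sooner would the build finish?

1

Baseline: J4→J8→J10→J13 = 6+2+6+7 = 21 → 21 days.
Since J13 is critical, the -6 change carries straight to that chain (now 15 days).
The binding chain switches to J4→J8→J12 = 6+2+12 = 20; finish 20 days.
Change in finish: 20 − 21 = -1 days.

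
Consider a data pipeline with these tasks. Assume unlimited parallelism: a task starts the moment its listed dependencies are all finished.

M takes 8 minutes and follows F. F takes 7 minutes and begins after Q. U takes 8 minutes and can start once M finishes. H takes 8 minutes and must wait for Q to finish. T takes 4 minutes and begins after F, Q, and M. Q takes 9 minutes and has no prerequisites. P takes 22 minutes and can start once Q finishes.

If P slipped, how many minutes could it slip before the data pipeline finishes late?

1

The longest chain is Q→F→M→U = 9+7+8+8 = 32; overall finish 32 minutes.
P finishes as early as 31 and must finish by 32.
So P can slip 32 − 31 = 1 minute.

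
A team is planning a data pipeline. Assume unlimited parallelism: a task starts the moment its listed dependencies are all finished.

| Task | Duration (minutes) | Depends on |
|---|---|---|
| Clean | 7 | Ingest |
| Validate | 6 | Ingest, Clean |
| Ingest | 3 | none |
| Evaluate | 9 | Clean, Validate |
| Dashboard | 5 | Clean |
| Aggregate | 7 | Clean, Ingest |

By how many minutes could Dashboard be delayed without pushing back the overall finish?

The longest chain is Ingest→Clean→Validate→Evaluate = 3+7+6+9 = 25; overall finish 25 minutes.
Dashboard finishes as early as 15 and must finish by 25.
Slack of Dashboard = 20 − 10 = 10 minutes.

10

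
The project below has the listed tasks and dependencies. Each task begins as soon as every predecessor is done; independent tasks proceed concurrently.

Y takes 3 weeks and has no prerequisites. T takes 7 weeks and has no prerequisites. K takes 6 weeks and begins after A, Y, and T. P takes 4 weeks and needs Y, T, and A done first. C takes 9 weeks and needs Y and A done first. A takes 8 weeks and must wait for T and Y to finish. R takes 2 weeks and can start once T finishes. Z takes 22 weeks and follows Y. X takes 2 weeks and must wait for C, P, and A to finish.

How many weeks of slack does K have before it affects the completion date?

5

The longest chain is T→A→C→X = 7+8+9+2 = 26; overall finish 26 weeks.
Longest path through K: 21 weeks (earliest finish 21, latest finish 26).
So K can slip 26 − 21 = 5 weeks.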